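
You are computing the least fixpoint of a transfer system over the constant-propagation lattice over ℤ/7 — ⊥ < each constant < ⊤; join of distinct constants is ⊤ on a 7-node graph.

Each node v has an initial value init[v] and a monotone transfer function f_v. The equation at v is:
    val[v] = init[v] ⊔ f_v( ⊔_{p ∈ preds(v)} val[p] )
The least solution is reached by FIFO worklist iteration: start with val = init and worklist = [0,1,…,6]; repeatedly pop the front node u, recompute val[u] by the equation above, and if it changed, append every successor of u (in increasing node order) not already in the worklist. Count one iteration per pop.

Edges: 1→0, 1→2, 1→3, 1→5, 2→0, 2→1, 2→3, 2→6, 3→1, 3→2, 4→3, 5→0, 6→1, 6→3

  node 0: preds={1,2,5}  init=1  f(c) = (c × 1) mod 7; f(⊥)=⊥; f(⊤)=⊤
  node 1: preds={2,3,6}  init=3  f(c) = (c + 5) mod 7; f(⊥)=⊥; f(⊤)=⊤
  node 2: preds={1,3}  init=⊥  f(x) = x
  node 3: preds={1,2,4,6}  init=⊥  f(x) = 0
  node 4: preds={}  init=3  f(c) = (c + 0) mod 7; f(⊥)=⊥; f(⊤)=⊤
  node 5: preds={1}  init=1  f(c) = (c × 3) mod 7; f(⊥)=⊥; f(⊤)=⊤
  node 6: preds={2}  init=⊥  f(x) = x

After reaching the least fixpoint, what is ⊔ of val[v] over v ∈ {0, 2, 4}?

Worklist (17 pops):
  #1 pop 0: in=⊤ → ⊤ (was 1); enqueue []
  #2 pop 1: in=⊥ → 3 (no change)
  #3 pop 2: in=3 → 3 (was ⊥); enqueue [0,1]
  #4 pop 3: in=3 → 0 (was ⊥); enqueue [2]
  #5 pop 4: in=⊥ → 3 (no change)
  #6 pop 5: in=3 → ⊤ (was 1); enqueue []
  #7 pop 6: in=3 → 3 (was ⊥); enqueue [3]
  #8 pop 0: in=⊤ → ⊤ (no change)
  #9 pop 1: in=⊤ → ⊤ (was 3); enqueue [0,5]
  #10 pop 2: in=⊤ → ⊤ (was 3); enqueue [1,6]
  #11 pop 3: in=⊤ → 0 (no change)
  #12 pop 0: in=⊤ → ⊤ (no change)
  #13 pop 5: in=⊤ → ⊤ (no change)
  #14 pop 1: in=⊤ → ⊤ (no change)
  #15 pop 6: in=⊤ → ⊤ (was 3); enqueue [1,3]
  #16 pop 1: in=⊤ → ⊤ (no change)
  #17 pop 3: in=⊤ → 0 (no change)

Fixpoint:
  val[0] = ⊤
  val[1] = ⊤
  val[2] = ⊤
  val[3] = 0
  val[4] = 3
  val[5] = ⊤
  val[6] = ⊤

⊤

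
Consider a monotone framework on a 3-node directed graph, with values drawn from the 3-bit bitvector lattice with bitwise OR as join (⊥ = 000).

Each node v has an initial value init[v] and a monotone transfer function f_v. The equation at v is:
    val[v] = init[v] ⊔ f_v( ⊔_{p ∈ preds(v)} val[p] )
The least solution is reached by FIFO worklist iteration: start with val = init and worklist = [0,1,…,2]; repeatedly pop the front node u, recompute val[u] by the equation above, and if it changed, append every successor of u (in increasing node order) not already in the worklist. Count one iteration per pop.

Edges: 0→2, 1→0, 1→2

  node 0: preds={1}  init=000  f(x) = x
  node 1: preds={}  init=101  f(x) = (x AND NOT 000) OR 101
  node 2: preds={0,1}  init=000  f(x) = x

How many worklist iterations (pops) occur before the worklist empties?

Iteration log — 3 steps:
  step 1. node 0  ⊔preds=101  new=101  old=000  +wl: 
  step 2. node 1  ⊔preds=000  new=101  stable
  step 3. node 2  ⊔preds=101  new=101  old=000  +wl: 

Least fixpoint reached:
  node 0: 101
  node 1: 101
  node 2: 101

3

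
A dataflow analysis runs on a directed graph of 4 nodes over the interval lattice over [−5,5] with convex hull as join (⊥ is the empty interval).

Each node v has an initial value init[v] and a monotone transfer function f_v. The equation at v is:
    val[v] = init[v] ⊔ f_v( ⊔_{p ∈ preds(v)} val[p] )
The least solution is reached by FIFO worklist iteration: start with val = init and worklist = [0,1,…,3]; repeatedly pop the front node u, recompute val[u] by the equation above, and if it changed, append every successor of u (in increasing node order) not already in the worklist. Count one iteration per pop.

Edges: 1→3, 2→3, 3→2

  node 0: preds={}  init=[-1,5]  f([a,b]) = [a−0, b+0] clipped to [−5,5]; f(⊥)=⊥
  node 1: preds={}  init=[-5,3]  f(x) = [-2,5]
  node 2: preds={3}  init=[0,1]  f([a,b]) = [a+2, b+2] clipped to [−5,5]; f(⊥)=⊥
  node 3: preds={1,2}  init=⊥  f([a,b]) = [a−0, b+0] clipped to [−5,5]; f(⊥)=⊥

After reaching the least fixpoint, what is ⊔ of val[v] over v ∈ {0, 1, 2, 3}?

Worklist (6 pops):
  #1 pop 0: in=⊥ → [-1,5] (no change)
  #2 pop 1: in=⊥ → [-5,5] (was [-5,3]); enqueue []
  #3 pop 2: in=⊥ → [0,1] (no change)
  #4 pop 3: in=[-5,5] → [-5,5] (was ⊥); enqueue [2]
  #5 pop 2: in=[-5,5] → [-3,5] (was [0,1]); enqueue [3]
  #6 pop 3: in=[-5,5] → [-5,5] (no change)

Fixpoint:
  val[0] = [-1,5]
  val[1] = [-5,5]
  val[2] = [-3,5]
  val[3] = [-5,5]

[-5,5]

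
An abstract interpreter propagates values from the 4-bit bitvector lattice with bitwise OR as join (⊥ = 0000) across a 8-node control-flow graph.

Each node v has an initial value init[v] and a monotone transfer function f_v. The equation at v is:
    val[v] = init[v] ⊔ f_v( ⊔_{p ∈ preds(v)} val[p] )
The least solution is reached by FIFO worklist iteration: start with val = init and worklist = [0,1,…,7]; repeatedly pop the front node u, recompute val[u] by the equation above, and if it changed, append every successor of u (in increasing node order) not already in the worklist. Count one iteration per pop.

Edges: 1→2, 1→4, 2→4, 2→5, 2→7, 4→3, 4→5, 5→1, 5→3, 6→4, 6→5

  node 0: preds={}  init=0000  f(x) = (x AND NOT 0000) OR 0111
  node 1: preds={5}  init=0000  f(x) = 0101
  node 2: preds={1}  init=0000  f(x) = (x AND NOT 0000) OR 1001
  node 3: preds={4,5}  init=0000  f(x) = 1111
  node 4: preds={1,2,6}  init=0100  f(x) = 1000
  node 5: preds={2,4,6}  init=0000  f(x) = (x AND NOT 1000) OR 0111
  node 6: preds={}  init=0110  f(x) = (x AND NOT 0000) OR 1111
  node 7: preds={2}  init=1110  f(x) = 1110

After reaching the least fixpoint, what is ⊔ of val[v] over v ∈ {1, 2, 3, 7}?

1111

Iteration log — 12 steps:
  step 1. node 0  ⊔preds=0000  new=0111  old=0000  +wl: 
  step 2. node 1  ⊔preds=0000  new=0101  old=0000  +wl: 
  step 3. node 2  ⊔preds=0101  new=1101  old=0000  +wl: 
  step 4. node 3  ⊔preds=0100  new=1111  old=0000  +wl: 
  step 5. node 4  ⊔preds=1111  new=1100  old=0100  +wl: 3
  step 6. node 5  ⊔preds=1111  new=0111  old=0000  +wl: 1
  step 7. node 6  ⊔preds=0000  new=1111  old=0110  +wl: 4,5
  step 8. node 7  ⊔preds=1101  new=1110  stable
  step 9. node 3  ⊔preds=1111  new=1111  stable
  step 10. node 1  ⊔preds=0111  new=0101  stable
  step 11. node 4  ⊔preds=1111  new=1100  stable
  step 12. node 5  ⊔preds=1111  new=0111  stable

Least fixpoint reached:
  node 0: 0111
  node 1: 0101
  node 2: 1101
  node 3: 1111
  node 4: 1100
  node 5: 0111
  node 6: 1111
  node 7: 1110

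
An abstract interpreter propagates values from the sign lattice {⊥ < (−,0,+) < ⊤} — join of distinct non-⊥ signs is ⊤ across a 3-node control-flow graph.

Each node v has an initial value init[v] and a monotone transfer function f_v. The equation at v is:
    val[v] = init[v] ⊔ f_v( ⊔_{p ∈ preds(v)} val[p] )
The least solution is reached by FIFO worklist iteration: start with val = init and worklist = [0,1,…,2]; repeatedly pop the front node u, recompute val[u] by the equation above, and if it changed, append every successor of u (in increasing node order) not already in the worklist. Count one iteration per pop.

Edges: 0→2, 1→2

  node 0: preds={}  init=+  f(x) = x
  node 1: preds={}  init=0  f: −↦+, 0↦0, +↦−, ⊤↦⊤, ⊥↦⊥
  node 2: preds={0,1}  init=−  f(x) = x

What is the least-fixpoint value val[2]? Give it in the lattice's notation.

⊤

Iteration log — 3 steps:
  step 1. node 0  ⊔preds=⊥  new=+  stable
  step 2. node 1  ⊔preds=⊥  new=0  stable
  step 3. node 2  ⊔preds=⊤  new=⊤  old=−  +wl: 

Least fixpoint reached:
  node 0: +
  node 1: 0
  node 2: ⊤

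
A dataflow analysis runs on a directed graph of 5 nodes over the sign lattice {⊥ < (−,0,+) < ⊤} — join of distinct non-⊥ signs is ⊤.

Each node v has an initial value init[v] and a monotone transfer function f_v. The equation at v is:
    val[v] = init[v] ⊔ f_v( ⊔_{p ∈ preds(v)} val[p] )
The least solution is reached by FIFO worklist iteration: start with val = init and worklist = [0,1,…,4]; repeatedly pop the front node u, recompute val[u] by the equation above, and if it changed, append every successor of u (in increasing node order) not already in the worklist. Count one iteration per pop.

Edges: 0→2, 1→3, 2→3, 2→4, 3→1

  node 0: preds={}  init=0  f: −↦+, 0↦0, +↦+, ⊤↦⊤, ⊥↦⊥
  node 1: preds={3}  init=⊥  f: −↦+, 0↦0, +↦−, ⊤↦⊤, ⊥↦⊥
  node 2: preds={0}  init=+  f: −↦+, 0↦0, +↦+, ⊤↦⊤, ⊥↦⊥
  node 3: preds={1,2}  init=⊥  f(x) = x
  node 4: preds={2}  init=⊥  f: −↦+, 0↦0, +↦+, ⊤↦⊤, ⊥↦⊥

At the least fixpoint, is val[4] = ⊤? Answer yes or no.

Iteration log — 7 steps:
  step 1. node 0  ⊔preds=⊥  new=0  stable
  step 2. node 1  ⊔preds=⊥  new=⊥  stable
  step 3. node 2  ⊔preds=0  new=⊤  old=+  +wl: 
  step 4. node 3  ⊔preds=⊤  new=⊤  old=⊥  +wl: 1
  step 5. node 4  ⊔preds=⊤  new=⊤  old=⊥  +wl: 
  step 6. node 1  ⊔preds=⊤  new=⊤  old=⊥  +wl: 3
  step 7. node 3  ⊔preds=⊤  new=⊤  stable

Least fixpoint reached:
  node 0: 0
  node 1: ⊤
  node 2: ⊤
  node 3: ⊤
  node 4: ⊤

yes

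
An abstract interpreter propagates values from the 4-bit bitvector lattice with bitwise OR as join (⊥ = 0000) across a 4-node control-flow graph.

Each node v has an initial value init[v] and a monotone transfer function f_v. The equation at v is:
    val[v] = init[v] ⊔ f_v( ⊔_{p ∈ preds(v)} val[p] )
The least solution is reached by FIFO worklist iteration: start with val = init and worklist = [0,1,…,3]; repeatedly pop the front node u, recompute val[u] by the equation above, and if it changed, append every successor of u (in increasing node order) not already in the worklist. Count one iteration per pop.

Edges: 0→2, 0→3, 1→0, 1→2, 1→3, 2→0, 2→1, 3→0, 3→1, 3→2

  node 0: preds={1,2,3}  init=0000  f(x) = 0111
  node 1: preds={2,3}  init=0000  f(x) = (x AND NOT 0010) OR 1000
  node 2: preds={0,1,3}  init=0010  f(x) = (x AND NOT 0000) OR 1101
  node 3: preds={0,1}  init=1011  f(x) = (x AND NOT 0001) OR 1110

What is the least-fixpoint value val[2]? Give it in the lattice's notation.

1111

Iteration log — 9 steps:
  step 1. node 0  ⊔preds=1011  new=0111  old=0000  +wl: 
  step 2. node 1  ⊔preds=1011  new=1001  old=0000  +wl: 0
  step 3. node 2  ⊔preds=1111  new=1111  old=0010  +wl: 1
  step 4. node 3  ⊔preds=1111  new=1111  old=1011  +wl: 2
  step 5. node 0  ⊔preds=1111  new=0111  stable
  step 6. node 1  ⊔preds=1111  new=1101  old=1001  +wl: 0,3
  step 7. node 2  ⊔preds=1111  new=1111  stable
  step 8. node 0  ⊔preds=1111  new=0111  stable
  step 9. node 3  ⊔preds=1111  new=1111  stable

Least fixpoint reached:
  node 0: 0111
  node 1: 1101
  node 2: 1111
  node 3: 1111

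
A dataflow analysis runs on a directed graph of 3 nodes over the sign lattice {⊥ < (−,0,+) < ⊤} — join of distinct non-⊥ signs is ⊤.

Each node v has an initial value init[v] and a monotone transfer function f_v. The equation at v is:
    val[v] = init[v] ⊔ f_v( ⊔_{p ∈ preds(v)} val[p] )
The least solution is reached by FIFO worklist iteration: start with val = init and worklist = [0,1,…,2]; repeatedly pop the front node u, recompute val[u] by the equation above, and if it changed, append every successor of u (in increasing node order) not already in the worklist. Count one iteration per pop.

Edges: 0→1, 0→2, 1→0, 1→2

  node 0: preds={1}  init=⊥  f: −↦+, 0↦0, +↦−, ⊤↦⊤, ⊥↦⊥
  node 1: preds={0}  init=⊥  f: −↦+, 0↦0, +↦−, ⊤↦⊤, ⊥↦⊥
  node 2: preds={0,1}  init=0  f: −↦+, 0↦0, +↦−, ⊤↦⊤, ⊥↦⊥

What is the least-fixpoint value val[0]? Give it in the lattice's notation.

Iteration log — 3 steps:
  step 1. node 0  ⊔preds=⊥  new=⊥  stable
  step 2. node 1  ⊔preds=⊥  new=⊥  stable
  step 3. node 2  ⊔preds=⊥  new=0  stable

Least fixpoint reached:
  node 0: ⊥
  node 1: ⊥
  node 2: 0

⊥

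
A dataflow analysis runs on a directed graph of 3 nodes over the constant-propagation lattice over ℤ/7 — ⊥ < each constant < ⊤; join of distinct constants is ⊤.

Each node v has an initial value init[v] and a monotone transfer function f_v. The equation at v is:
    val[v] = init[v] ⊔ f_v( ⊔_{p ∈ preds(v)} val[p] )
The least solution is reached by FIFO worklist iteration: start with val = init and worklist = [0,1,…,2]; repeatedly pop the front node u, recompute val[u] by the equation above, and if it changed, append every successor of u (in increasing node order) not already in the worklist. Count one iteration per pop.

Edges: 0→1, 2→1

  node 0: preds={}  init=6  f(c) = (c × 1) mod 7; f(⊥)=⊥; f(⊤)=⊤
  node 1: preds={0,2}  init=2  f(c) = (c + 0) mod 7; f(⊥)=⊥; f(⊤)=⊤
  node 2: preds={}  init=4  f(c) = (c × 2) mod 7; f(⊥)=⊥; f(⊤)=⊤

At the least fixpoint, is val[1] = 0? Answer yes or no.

Worklist (3 pops):
  #1 pop 0: in=⊥ → 6 (no change)
  #2 pop 1: in=⊤ → ⊤ (was 2); enqueue []
  #3 pop 2: in=⊥ → 4 (no change)

Fixpoint:
  val[0] = 6
  val[1] = ⊤
  val[2] = 4

no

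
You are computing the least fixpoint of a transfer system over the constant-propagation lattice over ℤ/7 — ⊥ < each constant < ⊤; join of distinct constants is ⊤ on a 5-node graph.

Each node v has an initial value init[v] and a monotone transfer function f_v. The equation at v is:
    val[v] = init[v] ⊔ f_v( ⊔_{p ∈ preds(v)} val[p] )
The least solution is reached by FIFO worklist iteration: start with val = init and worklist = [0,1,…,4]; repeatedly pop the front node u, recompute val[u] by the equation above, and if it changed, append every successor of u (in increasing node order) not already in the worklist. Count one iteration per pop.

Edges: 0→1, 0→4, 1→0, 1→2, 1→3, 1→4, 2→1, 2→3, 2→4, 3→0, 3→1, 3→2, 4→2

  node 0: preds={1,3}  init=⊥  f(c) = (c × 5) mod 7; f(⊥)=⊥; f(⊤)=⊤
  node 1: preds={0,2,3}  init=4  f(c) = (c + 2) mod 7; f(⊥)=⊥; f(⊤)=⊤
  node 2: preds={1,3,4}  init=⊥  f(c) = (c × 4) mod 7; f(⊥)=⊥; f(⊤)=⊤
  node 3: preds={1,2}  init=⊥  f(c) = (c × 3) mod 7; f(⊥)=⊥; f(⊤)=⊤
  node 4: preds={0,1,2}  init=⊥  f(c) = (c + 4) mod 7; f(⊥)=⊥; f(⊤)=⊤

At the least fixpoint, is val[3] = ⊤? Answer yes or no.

yes

Worklist (9 pops):
  #1 pop 0: in=4 → 6 (was ⊥); enqueue []
  #2 pop 1: in=6 → ⊤ (was 4); enqueue [0]
  #3 pop 2: in=⊤ → ⊤ (was ⊥); enqueue [1]
  #4 pop 3: in=⊤ → ⊤ (was ⊥); enqueue [2]
  #5 pop 4: in=⊤ → ⊤ (was ⊥); enqueue []
  #6 pop 0: in=⊤ → ⊤ (was 6); enqueue [4]
  #7 pop 1: in=⊤ → ⊤ (no change)
  #8 pop 2: in=⊤ → ⊤ (no change)
  #9 pop 4: in=⊤ → ⊤ (no change)

Fixpoint:
  val[0] = ⊤
  val[1] = ⊤
  val[2] = ⊤
  val[3] = ⊤
  val[4] = ⊤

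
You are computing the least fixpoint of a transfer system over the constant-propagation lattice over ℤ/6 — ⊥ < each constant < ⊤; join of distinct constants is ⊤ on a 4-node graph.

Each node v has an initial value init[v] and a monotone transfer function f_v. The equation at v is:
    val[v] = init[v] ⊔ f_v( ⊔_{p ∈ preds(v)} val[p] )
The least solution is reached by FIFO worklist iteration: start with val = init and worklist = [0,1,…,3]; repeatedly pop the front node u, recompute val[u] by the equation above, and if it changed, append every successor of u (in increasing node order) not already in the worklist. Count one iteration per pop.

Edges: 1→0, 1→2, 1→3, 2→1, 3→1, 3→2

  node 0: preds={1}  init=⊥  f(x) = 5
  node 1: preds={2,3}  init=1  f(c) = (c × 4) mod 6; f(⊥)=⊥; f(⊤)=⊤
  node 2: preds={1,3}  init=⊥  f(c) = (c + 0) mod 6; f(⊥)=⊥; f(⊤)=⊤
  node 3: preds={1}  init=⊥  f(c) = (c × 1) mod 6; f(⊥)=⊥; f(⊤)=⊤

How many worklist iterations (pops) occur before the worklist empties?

10

Trace (10 dequeues):
  [1] u=0 | in 1 | out 5 | prev ⊥ | push {}
  [2] u=1 | in ⊥ | out 1 | ==
  [3] u=2 | in 1 | out 1 | prev ⊥ | push {1}
  [4] u=3 | in 1 | out 1 | prev ⊥ | push {2}
  [5] u=1 | in 1 | out ⊤ | prev 1 | push {0,3}
  [6] u=2 | in ⊤ | out ⊤ | prev 1 | push {1}
  [7] u=0 | in ⊤ | out 5 | ==
  [8] u=3 | in ⊤ | out ⊤ | prev 1 | push {2}
  [9] u=1 | in ⊤ | out ⊤ | ==
  [10] u=2 | in ⊤ | out ⊤ | ==

Converged values:
  [0] 5
  [1] ⊤
  [2] ⊤
  [3] ⊤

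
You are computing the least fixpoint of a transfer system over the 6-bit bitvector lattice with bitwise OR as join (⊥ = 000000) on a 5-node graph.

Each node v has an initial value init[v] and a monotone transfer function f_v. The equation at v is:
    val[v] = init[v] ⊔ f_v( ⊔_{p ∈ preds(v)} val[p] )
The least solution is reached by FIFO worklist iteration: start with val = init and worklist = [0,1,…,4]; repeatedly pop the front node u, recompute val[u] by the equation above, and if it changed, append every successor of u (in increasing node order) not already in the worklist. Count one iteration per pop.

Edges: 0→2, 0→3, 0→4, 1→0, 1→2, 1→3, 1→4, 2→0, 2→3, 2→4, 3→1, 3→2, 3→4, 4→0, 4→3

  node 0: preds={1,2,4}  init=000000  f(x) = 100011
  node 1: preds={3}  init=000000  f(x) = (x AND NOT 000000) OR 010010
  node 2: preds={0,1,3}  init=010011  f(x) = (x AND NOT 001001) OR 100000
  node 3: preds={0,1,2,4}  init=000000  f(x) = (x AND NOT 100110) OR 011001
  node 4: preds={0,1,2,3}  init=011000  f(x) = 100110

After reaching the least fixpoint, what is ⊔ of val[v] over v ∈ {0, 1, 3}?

111011

Iteration log — 11 steps:
  step 1. node 0  ⊔preds=011011  new=100011  old=000000  +wl: 
  step 2. node 1  ⊔preds=000000  new=010010  old=000000  +wl: 0
  step 3. node 2  ⊔preds=110011  new=110011  old=010011  +wl: 
  step 4. node 3  ⊔preds=111011  new=011001  old=000000  +wl: 1,2
  step 5. node 4  ⊔preds=111011  new=111110  old=011000  +wl: 3
  step 6. node 0  ⊔preds=111111  new=100011  stable
  step 7. node 1  ⊔preds=011001  new=011011  old=010010  +wl: 0,4
  step 8. node 2  ⊔preds=111011  new=110011  stable
  step 9. node 3  ⊔preds=111111  new=011001  stable
  step 10. node 0  ⊔preds=111111  new=100011  stable
  step 11. node 4  ⊔preds=111011  new=111110  stable

Least fixpoint reached:
  node 0: 100011
  node 1: 011011
  node 2: 110011
  node 3: 011001
  node 4: 111110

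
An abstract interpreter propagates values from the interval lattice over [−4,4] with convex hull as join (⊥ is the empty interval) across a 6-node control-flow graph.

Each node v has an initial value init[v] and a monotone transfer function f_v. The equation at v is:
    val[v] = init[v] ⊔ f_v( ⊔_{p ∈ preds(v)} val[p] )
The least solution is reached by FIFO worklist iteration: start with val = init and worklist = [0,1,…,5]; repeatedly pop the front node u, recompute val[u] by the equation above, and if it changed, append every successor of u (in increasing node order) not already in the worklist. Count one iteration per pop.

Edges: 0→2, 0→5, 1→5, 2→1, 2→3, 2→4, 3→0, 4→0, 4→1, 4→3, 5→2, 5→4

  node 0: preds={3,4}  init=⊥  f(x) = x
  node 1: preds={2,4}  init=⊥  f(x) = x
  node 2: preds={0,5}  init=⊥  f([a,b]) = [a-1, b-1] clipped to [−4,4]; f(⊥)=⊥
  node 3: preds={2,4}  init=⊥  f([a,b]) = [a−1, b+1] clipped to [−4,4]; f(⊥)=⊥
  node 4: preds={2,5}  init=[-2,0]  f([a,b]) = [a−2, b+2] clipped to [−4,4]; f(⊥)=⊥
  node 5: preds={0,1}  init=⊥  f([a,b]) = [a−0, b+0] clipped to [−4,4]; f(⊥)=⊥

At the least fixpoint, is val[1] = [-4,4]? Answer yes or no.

Trace (34 dequeues):
  [1] u=0 | in [-2,0] | out [-2,0] | prev ⊥ | push {}
  [2] u=1 | in [-2,0] | out [-2,0] | prev ⊥ | push {}
  [3] u=2 | in [-2,0] | out [-3,-1] | prev ⊥ | push {1}
  [4] u=3 | in [-3,0] | out [-4,1] | prev ⊥ | push {0}
  [5] u=4 | in [-3,-1] | out [-4,1] | prev [-2,0] | push {3}
  [6] u=5 | in [-2,0] | out [-2,0] | prev ⊥ | push {2,4}
  [7] u=1 | in [-4,1] | out [-4,1] | prev [-2,0] | push {5}
  [8] u=0 | in [-4,1] | out [-4,1] | prev [-2,0] | push {}
  [9] u=3 | in [-4,1] | out [-4,2] | prev [-4,1] | push {0}
  [10] u=2 | in [-4,1] | out [-4,0] | prev [-3,-1] | push {1,3}
  [11] u=4 | in [-4,0] | out [-4,2] | prev [-4,1] | push {}
  [12] u=5 | in [-4,1] | out [-4,1] | prev [-2,0] | push {2,4}
  [13] u=0 | in [-4,2] | out [-4,2] | prev [-4,1] | push {5}
  [14] u=1 | in [-4,2] | out [-4,2] | prev [-4,1] | push {}
  [15] u=3 | in [-4,2] | out [-4,3] | prev [-4,2] | push {0}
  [16] u=2 | in [-4,2] | out [-4,1] | prev [-4,0] | push {1,3}
  [17] u=4 | in [-4,1] | out [-4,3] | prev [-4,2] | push {}
  [18] u=5 | in [-4,2] | out [-4,2] | prev [-4,1] | push {2,4}
  [19] u=0 | in [-4,3] | out [-4,3] | prev [-4,2] | push {5}
  [20] u=1 | in [-4,3] | out [-4,3] | prev [-4,2] | push {}
  [21] u=3 | in [-4,3] | out [-4,4] | prev [-4,3] | push {0}
  [22] u=2 | in [-4,3] | out [-4,2] | prev [-4,1] | push {1,3}
  [23] u=4 | in [-4,2] | out [-4,4] | prev [-4,3] | push {}
  [24] u=5 | in [-4,3] | out [-4,3] | prev [-4,2] | push {2,4}
  [25] u=0 | in [-4,4] | out [-4,4] | prev [-4,3] | push {5}
  [26] u=1 | in [-4,4] | out [-4,4] | prev [-4,3] | push {}
  [27] u=3 | in [-4,4] | out [-4,4] | ==
  [28] u=2 | in [-4,4] | out [-4,3] | prev [-4,2] | push {1,3}
  [29] u=4 | in [-4,3] | out [-4,4] | ==
  [30] u=5 | in [-4,4] | out [-4,4] | prev [-4,3] | push {2,4}
  [31] u=1 | in [-4,4] | out [-4,4] | ==
  [32] u=3 | in [-4,4] | out [-4,4] | ==
  [33] u=2 | in [-4,4] | out [-4,3] | ==
  [34] u=4 | in [-4,4] | out [-4,4] | ==

Converged values:
  [0] [-4,4]
  [1] [-4,4]
  [2] [-4,3]
  [3] [-4,4]
  [4] [-4,4]
  [5] [-4,4]

yes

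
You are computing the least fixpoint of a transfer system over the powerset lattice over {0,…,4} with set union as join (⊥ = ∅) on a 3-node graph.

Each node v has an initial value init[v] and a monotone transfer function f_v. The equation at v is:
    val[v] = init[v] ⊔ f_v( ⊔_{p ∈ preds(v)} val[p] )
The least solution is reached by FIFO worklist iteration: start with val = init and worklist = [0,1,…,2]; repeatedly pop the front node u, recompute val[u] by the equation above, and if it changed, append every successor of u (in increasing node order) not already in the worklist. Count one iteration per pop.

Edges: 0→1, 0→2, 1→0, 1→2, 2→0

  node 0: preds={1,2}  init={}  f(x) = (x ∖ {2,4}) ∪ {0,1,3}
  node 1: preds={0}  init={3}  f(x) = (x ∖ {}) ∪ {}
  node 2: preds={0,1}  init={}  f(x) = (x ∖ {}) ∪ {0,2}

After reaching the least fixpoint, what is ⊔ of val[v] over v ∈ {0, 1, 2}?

{0,1,2,3}

Worklist (4 pops):
  #1 pop 0: in={3} → {0,1,3} (was {}); enqueue []
  #2 pop 1: in={0,1,3} → {0,1,3} (was {3}); enqueue [0]
  #3 pop 2: in={0,1,3} → {0,1,2,3} (was {}); enqueue []
  #4 pop 0: in={0,1,2,3} → {0,1,3} (no change)

Fixpoint:
  val[0] = {0,1,3}
  val[1] = {0,1,3}
  val[2] = {0,1,2,3}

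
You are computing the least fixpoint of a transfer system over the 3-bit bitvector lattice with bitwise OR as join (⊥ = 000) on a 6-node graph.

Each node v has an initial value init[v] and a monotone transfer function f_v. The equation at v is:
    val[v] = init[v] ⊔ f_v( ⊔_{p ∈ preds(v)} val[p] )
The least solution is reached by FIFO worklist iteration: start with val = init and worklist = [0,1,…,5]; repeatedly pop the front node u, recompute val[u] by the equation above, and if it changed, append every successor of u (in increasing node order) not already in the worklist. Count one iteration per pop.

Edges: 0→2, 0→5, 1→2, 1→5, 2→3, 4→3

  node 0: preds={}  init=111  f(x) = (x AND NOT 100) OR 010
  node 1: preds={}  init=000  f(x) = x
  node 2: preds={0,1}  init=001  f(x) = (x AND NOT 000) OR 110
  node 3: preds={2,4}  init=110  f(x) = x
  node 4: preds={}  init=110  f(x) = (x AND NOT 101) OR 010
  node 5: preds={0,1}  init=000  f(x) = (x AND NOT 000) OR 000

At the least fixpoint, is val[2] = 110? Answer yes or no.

Trace (6 dequeues):
  [1] u=0 | in 000 | out 111 | ==
  [2] u=1 | in 000 | out 000 | ==
  [3] u=2 | in 111 | out 111 | prev 001 | push {}
  [4] u=3 | in 111 | out 111 | prev 110 | push {}
  [5] u=4 | in 000 | out 110 | ==
  [6] u=5 | in 111 | out 111 | prev 000 | push {}

Converged values:
  [0] 111
  [1] 000
  [2] 111
  [3] 111
  [4] 110
  [5] 111

no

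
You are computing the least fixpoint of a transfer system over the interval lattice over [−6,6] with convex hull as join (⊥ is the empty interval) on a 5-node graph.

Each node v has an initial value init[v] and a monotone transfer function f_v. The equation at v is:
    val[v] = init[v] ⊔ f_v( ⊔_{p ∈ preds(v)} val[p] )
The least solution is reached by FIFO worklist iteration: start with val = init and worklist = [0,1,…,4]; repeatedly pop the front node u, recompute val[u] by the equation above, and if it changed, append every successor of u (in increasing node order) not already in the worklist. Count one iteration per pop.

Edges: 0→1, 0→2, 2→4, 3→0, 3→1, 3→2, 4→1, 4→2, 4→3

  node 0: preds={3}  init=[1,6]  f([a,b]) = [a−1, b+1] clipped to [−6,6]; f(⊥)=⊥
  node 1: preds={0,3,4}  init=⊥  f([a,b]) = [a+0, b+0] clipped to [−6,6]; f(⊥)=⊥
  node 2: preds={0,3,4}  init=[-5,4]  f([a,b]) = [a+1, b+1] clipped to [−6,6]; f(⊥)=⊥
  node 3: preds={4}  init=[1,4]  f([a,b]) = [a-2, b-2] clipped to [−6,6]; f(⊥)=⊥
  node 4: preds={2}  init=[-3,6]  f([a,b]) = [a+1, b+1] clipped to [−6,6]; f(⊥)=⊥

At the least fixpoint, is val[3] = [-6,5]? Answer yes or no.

Iteration log — 12 steps:
  step 1. node 0  ⊔preds=[1,4]  new=[0,6]  old=[1,6]  +wl: 
  step 2. node 1  ⊔preds=[-3,6]  new=[-3,6]  old=⊥  +wl: 
  step 3. node 2  ⊔preds=[-3,6]  new=[-5,6]  old=[-5,4]  +wl: 
  step 4. node 3  ⊔preds=[-3,6]  new=[-5,4]  old=[1,4]  +wl: 0,1,2
  step 5. node 4  ⊔preds=[-5,6]  new=[-4,6]  old=[-3,6]  +wl: 3
  step 6. node 0  ⊔preds=[-5,4]  new=[-6,6]  old=[0,6]  +wl: 
  step 7. node 1  ⊔preds=[-6,6]  new=[-6,6]  old=[-3,6]  +wl: 
  step 8. node 2  ⊔preds=[-6,6]  new=[-5,6]  stable
  step 9. node 3  ⊔preds=[-4,6]  new=[-6,4]  old=[-5,4]  +wl: 0,1,2
  step 10. node 0  ⊔preds=[-6,4]  new=[-6,6]  stable
  step 11. node 1  ⊔preds=[-6,6]  new=[-6,6]  stable
  step 12. node 2  ⊔preds=[-6,6]  new=[-5,6]  stable

Least fixpoint reached:
  node 0: [-6,6]
  node 1: [-6,6]
  node 2: [-5,6]
  node 3: [-6,4]
  node 4: [-4,6]

no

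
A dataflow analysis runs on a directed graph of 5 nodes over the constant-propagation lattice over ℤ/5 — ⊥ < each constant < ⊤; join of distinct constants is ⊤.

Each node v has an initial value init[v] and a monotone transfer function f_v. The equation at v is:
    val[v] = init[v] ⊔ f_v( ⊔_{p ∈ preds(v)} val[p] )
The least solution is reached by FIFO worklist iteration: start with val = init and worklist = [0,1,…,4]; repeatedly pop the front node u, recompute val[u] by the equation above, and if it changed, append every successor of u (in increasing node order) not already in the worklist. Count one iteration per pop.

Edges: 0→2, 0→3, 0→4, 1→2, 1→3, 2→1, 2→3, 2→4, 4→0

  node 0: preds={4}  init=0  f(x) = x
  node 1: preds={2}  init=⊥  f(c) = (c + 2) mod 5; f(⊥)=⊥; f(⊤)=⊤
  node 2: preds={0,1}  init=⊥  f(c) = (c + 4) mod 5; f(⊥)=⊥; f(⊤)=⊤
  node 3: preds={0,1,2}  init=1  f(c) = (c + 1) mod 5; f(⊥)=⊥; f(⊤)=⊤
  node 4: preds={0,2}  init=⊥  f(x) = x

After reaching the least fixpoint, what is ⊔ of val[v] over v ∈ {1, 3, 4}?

⊤

Worklist (13 pops):
  #1 pop 0: in=⊥ → 0 (no change)
  #2 pop 1: in=⊥ → ⊥ (no change)
  #3 pop 2: in=0 → 4 (was ⊥); enqueue [1]
  #4 pop 3: in=⊤ → ⊤ (was 1); enqueue []
  #5 pop 4: in=⊤ → ⊤ (was ⊥); enqueue [0]
  #6 pop 1: in=4 → 1 (was ⊥); enqueue [2,3]
  #7 pop 0: in=⊤ → ⊤ (was 0); enqueue [4]
  #8 pop 2: in=⊤ → ⊤ (was 4); enqueue [1]
  #9 pop 3: in=⊤ → ⊤ (no change)
  #10 pop 4: in=⊤ → ⊤ (no change)
  #11 pop 1: in=⊤ → ⊤ (was 1); enqueue [2,3]
  #12 pop 2: in=⊤ → ⊤ (no change)
  #13 pop 3: in=⊤ → ⊤ (no change)

Fixpoint:
  val[0] = ⊤
  val[1] = ⊤
  val[2] = ⊤
  val[3] = ⊤
  val[4] = ⊤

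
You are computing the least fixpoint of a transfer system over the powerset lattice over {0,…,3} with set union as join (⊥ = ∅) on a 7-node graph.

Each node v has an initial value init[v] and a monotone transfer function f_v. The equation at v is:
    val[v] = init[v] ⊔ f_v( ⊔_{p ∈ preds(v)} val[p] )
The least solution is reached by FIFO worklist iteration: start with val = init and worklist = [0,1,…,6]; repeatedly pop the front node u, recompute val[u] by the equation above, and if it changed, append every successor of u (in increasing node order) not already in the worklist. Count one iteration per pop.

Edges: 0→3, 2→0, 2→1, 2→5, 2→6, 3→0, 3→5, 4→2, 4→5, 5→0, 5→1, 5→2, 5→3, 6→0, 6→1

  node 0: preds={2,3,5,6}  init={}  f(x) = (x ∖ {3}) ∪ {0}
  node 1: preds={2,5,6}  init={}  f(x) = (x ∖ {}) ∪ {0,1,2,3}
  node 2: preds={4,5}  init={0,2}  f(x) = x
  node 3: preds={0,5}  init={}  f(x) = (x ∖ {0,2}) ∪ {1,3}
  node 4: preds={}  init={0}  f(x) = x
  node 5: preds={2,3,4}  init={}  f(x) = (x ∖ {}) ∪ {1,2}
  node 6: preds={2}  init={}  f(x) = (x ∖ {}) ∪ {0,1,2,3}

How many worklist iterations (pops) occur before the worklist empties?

15

Worklist (15 pops):
  #1 pop 0: in={0,2} → {0,2} (was {}); enqueue []
  #2 pop 1: in={0,2} → {0,1,2,3} (was {}); enqueue []
  #3 pop 2: in={0} → {0,2} (no change)
  #4 pop 3: in={0,2} → {1,3} (was {}); enqueue [0]
  #5 pop 4: in={} → {0} (no change)
  #6 pop 5: in={0,1,2,3} → {0,1,2,3} (was {}); enqueue [1,2,3]
  #7 pop 6: in={0,2} → {0,1,2,3} (was {}); enqueue []
  #8 pop 0: in={0,1,2,3} → {0,1,2} (was {0,2}); enqueue []
  #9 pop 1: in={0,1,2,3} → {0,1,2,3} (no change)
  #10 pop 2: in={0,1,2,3} → {0,1,2,3} (was {0,2}); enqueue [0,1,5,6]
  #11 pop 3: in={0,1,2,3} → {1,3} (no change)
  #12 pop 0: in={0,1,2,3} → {0,1,2} (no change)
  #13 pop 1: in={0,1,2,3} → {0,1,2,3} (no change)
  #14 pop 5: in={0,1,2,3} → {0,1,2,3} (no change)
  #15 pop 6: in={0,1,2,3} → {0,1,2,3} (no change)

Fixpoint:
  val[0] = {0,1,2}
  val[1] = {0,1,2,3}
  val[2] = {0,1,2,3}
  val[3] = {1,3}
  val[4] = {0}
  val[5] = {0,1,2,3}
  val[6] = {0,1,2,3}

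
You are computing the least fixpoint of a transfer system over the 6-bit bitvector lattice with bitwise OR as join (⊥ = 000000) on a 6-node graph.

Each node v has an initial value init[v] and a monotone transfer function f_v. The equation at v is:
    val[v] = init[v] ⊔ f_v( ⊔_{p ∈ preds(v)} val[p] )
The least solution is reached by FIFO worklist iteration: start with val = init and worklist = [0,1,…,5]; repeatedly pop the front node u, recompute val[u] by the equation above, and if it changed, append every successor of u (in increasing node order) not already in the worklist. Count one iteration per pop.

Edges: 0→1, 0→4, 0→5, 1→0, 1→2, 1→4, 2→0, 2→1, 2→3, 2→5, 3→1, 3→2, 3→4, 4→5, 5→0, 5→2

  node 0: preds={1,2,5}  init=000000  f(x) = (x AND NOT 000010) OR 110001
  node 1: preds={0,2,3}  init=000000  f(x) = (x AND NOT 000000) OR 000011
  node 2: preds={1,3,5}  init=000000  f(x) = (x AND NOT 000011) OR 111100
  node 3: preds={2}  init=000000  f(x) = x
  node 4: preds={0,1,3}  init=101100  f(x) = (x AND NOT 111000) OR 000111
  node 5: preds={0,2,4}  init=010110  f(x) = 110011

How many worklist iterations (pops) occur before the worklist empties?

12

Iteration log — 12 steps:
  step 1. node 0  ⊔preds=010110  new=110101  old=000000  +wl: 
  step 2. node 1  ⊔preds=110101  new=110111  old=000000  +wl: 0
  step 3. node 2  ⊔preds=110111  new=111100  old=000000  +wl: 1
  step 4. node 3  ⊔preds=111100  new=111100  old=000000  +wl: 2
  step 5. node 4  ⊔preds=111111  new=101111  old=101100  +wl: 
  step 6. node 5  ⊔preds=111111  new=110111  old=010110  +wl: 
  step 7. node 0  ⊔preds=111111  new=111101  old=110101  +wl: 4,5
  step 8. node 1  ⊔preds=111101  new=111111  old=110111  +wl: 0
  step 9. node 2  ⊔preds=111111  new=111100  stable
  step 10. node 4  ⊔preds=111111  new=101111  stable
  step 11. node 5  ⊔preds=111111  new=110111  stable
  step 12. node 0  ⊔preds=111111  new=111101  stable

Least fixpoint reached:
  node 0: 111101
  node 1: 111111
  node 2: 111100
  node 3: 111100
  node 4: 101111
  node 5: 110111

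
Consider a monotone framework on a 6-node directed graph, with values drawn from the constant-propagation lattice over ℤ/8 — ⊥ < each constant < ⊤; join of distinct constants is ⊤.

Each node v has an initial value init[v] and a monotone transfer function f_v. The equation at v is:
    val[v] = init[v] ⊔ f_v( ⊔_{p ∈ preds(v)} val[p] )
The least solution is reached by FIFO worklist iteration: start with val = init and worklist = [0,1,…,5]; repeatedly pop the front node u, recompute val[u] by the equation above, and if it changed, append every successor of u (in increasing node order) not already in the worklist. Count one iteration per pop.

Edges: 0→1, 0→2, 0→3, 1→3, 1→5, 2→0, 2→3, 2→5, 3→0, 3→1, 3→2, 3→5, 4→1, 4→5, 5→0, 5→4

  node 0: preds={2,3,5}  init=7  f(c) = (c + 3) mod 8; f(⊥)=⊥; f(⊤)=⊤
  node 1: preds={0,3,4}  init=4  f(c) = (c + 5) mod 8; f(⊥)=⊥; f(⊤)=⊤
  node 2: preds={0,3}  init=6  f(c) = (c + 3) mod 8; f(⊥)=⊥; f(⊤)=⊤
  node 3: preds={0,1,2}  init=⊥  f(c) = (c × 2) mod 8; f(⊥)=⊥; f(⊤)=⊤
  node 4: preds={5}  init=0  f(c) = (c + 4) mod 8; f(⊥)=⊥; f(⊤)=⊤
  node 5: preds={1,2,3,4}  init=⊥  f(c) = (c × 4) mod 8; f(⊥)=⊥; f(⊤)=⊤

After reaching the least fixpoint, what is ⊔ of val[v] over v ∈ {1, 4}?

⊤

Trace (12 dequeues):
  [1] u=0 | in 6 | out ⊤ | prev 7 | push {}
  [2] u=1 | in ⊤ | out ⊤ | prev 4 | push {}
  [3] u=2 | in ⊤ | out ⊤ | prev 6 | push {0}
  [4] u=3 | in ⊤ | out ⊤ | prev ⊥ | push {1,2}
  [5] u=4 | in ⊥ | out 0 | ==
  [6] u=5 | in ⊤ | out ⊤ | prev ⊥ | push {4}
  [7] u=0 | in ⊤ | out ⊤ | ==
  [8] u=1 | in ⊤ | out ⊤ | ==
  [9] u=2 | in ⊤ | out ⊤ | ==
  [10] u=4 | in ⊤ | out ⊤ | prev 0 | push {1,5}
  [11] u=1 | in ⊤ | out ⊤ | ==
  [12] u=5 | in ⊤ | out ⊤ | ==

Converged values:
  [0] ⊤
  [1] ⊤
  [2] ⊤
  [3] ⊤
  [4] ⊤
  [5] ⊤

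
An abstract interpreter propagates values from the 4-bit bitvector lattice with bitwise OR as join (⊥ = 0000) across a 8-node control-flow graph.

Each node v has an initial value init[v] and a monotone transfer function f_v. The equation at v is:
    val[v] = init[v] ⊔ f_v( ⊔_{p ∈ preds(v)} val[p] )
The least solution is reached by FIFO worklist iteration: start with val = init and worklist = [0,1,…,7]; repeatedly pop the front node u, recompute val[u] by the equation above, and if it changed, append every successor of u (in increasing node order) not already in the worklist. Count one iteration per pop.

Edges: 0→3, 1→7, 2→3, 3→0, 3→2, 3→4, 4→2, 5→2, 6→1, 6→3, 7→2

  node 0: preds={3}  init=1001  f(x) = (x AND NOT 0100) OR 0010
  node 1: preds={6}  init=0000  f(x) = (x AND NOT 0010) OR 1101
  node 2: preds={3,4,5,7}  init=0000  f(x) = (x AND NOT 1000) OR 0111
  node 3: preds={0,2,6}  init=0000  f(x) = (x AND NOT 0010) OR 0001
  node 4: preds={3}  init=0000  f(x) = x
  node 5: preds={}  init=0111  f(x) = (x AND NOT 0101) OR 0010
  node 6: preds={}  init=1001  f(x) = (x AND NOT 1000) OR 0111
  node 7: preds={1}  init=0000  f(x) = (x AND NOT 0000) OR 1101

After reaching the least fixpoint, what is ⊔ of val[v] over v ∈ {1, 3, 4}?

1101

Trace (12 dequeues):
  [1] u=0 | in 0000 | out 1011 | prev 1001 | push {}
  [2] u=1 | in 1001 | out 1101 | prev 0000 | push {}
  [3] u=2 | in 0111 | out 0111 | prev 0000 | push {}
  [4] u=3 | in 1111 | out 1101 | prev 0000 | push {0,2}
  [5] u=4 | in 1101 | out 1101 | prev 0000 | push {}
  [6] u=5 | in 0000 | out 0111 | ==
  [7] u=6 | in 0000 | out 1111 | prev 1001 | push {1,3}
  [8] u=7 | in 1101 | out 1101 | prev 0000 | push {}
  [9] u=0 | in 1101 | out 1011 | ==
  [10] u=2 | in 1111 | out 0111 | ==
  [11] u=1 | in 1111 | out 1101 | ==
  [12] u=3 | in 1111 | out 1101 | ==

Converged values:
  [0] 1011
  [1] 1101
  [2] 0111
  [3] 1101
  [4] 1101
  [5] 0111
  [6] 1111
  [7] 1101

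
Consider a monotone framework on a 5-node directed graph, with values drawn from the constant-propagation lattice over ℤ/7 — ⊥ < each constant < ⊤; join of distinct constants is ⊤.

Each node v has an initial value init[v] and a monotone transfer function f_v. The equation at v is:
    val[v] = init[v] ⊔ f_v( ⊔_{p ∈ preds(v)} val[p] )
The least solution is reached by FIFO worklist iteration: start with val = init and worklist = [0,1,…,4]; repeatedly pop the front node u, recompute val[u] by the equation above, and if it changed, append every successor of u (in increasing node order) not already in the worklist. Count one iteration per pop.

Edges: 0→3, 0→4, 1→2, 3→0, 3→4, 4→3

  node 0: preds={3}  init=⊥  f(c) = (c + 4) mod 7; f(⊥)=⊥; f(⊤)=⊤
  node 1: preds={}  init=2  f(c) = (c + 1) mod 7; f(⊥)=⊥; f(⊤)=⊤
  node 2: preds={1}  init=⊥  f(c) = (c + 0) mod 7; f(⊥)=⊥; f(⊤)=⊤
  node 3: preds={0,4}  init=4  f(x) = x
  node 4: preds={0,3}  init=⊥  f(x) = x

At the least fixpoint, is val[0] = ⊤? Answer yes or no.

yes

Worklist (8 pops):
  #1 pop 0: in=4 → 1 (was ⊥); enqueue []
  #2 pop 1: in=⊥ → 2 (no change)
  #3 pop 2: in=2 → 2 (was ⊥); enqueue []
  #4 pop 3: in=1 → ⊤ (was 4); enqueue [0]
  #5 pop 4: in=⊤ → ⊤ (was ⊥); enqueue [3]
  #6 pop 0: in=⊤ → ⊤ (was 1); enqueue [4]
  #7 pop 3: in=⊤ → ⊤ (no change)
  #8 pop 4: in=⊤ → ⊤ (no change)

Fixpoint:
  val[0] = ⊤
  val[1] = 2
  val[2] = 2
  val[3] = ⊤
  val[4] = ⊤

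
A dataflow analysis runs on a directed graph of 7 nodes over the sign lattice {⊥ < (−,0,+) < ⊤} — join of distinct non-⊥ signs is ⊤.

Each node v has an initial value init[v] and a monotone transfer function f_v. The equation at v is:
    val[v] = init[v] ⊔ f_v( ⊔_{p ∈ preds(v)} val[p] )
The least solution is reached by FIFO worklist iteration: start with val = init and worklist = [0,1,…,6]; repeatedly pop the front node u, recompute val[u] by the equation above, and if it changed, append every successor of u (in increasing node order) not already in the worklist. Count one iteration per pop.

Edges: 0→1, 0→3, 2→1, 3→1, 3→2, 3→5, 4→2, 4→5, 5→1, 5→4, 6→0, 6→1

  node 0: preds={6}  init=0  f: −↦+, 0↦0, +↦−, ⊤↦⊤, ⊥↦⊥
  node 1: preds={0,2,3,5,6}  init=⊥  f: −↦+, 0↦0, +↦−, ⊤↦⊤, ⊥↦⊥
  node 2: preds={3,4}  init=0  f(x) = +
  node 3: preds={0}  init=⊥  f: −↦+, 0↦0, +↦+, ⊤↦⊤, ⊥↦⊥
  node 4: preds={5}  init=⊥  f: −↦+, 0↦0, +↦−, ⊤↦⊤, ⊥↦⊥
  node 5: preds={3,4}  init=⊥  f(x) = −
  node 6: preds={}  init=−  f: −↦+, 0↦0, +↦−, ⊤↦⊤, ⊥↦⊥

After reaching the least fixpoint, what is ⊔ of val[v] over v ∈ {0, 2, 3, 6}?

⊤

Iteration log — 12 steps:
  step 1. node 0  ⊔preds=−  new=⊤  old=0  +wl: 
  step 2. node 1  ⊔preds=⊤  new=⊤  old=⊥  +wl: 
  step 3. node 2  ⊔preds=⊥  new=⊤  old=0  +wl: 1
  step 4. node 3  ⊔preds=⊤  new=⊤  old=⊥  +wl: 2
  step 5. node 4  ⊔preds=⊥  new=⊥  stable
  step 6. node 5  ⊔preds=⊤  new=−  old=⊥  +wl: 4
  step 7. node 6  ⊔preds=⊥  new=−  stable
  step 8. node 1  ⊔preds=⊤  new=⊤  stable
  step 9. node 2  ⊔preds=⊤  new=⊤  stable
  step 10. node 4  ⊔preds=−  new=+  old=⊥  +wl: 2,5
  step 11. node 2  ⊔preds=⊤  new=⊤  stable
  step 12. node 5  ⊔preds=⊤  new=−  stable

Least fixpoint reached:
  node 0: ⊤
  node 1: ⊤
  node 2: ⊤
  node 3: ⊤
  node 4: +
  node 5: −
  node 6: −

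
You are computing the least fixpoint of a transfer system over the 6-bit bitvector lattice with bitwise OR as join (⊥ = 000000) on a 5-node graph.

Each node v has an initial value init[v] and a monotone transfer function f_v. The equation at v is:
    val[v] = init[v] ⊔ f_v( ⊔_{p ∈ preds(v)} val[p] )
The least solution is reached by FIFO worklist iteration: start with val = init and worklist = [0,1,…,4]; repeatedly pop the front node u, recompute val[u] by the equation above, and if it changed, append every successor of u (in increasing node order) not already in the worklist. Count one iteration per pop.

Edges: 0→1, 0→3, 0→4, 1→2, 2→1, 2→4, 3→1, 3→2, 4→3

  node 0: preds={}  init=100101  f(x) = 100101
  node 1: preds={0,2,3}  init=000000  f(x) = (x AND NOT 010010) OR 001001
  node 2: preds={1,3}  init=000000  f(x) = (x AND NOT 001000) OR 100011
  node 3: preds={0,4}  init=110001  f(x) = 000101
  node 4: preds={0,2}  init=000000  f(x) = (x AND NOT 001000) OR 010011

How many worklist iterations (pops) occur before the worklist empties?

8

Worklist (8 pops):
  #1 pop 0: in=000000 → 100101 (no change)
  #2 pop 1: in=110101 → 101101 (was 000000); enqueue []
  #3 pop 2: in=111101 → 110111 (was 000000); enqueue [1]
  #4 pop 3: in=100101 → 110101 (was 110001); enqueue [2]
  #5 pop 4: in=110111 → 110111 (was 000000); enqueue [3]
  #6 pop 1: in=110111 → 101101 (no change)
  #7 pop 2: in=111101 → 110111 (no change)
  #8 pop 3: in=110111 → 110101 (no change)

Fixpoint:
  val[0] = 100101
  val[1] = 101101
  val[2] = 110111
  val[3] = 110101
  val[4] = 110111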